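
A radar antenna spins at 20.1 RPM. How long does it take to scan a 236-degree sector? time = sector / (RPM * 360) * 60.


t = 236 / (20.1 * 360) * 60 = 1.96 s

1.96 s


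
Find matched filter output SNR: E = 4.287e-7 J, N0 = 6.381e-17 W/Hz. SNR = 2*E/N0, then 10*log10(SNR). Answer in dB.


SNR_lin = 2 * 4.287e-7 / 6.381e-17 = 1.344e10
SNR_dB = 10*log10(1.344e10) = 101.3 dB

101.3 dB


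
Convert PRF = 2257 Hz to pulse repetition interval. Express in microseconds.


PRI = 1/2257 = 0.000443066 s = 443.1 us

443.1 us


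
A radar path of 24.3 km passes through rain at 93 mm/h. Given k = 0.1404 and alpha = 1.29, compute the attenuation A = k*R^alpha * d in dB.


gamma = 0.1404 * 93^1.29 = 48.608264 dB/km
A = 48.608264 * 24.3 = 1181.18 dB

1181.18 dB


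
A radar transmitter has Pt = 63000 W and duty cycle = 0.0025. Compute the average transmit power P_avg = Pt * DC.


P_avg = 63000 * 0.0025 = 157.5 W

157.5 W


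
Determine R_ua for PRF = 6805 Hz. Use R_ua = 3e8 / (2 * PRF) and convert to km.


R_ua = 3e8 / (2 * 6805) = 22042.6 m = 22.0 km

22.0 km


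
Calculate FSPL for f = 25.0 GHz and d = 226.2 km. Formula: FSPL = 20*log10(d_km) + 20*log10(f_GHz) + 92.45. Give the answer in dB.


20*log10(226.2) = 47.09
20*log10(25.0) = 27.96
FSPL = 167.5 dB

167.5 dB


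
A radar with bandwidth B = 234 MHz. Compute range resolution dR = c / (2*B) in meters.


dR = 3e8 / (2 * 234000000.0) = 0.64 m

0.64 m


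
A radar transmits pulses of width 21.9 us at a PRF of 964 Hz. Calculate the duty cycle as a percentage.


DC = 21.9e-6 * 964 * 100 = 2.11%

2.11%


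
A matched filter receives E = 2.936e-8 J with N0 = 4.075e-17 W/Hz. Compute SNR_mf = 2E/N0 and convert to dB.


SNR_lin = 2 * 2.936e-8 / 4.075e-17 = 1.441e9
SNR_dB = 10*log10(1.441e9) = 91.6 dB

91.6 dB


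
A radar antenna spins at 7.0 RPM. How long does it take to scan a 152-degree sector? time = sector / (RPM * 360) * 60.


t = 152 / (7.0 * 360) * 60 = 3.62 s

3.62 s


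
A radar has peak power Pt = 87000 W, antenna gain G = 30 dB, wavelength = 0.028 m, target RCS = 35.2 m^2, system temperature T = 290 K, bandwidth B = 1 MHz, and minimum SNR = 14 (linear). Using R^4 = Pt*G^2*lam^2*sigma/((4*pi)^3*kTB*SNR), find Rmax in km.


G_lin = 10^(30/10) = 1000.0
R^4 = 87000 * 1000.0^2 * 0.028^2 * 35.2 / ((4*pi)^3 * 1.38e-23 * 290 * 1000000.0 * 14)
R^4 = 2.15945e19 m^4
R_max = (2.15945e19)^(1/4) = 68168.8 m = 68.2 km

68.2 km


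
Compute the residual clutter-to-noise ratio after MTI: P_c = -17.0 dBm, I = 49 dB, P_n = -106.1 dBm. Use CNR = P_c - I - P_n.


CNR = -17.0 - 49 - (-106.1) = 40.1 dB

40.1 dB


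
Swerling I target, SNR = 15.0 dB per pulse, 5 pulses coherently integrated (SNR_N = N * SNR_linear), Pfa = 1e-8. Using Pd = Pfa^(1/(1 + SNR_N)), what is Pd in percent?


SNR_lin = 10^(15.0/10) = 31.62278
SNR_N = 5 * 31.62278 = 158.1139
1/(1 + SNR_N) = 1/159.1139 = 0.0062848
Pd = (1e-8)^0.0062848 = 0.89068
Pd = 89.1%

89.1%


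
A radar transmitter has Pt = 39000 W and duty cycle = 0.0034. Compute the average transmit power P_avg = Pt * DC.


P_avg = 39000 * 0.0034 = 132.6 W

132.6 W


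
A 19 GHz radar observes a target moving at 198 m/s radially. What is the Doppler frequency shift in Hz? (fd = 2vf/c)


fd = 2 * 198 * 19000000000.0 / 3e8 = 25080.0 Hz

25080.0 Hz


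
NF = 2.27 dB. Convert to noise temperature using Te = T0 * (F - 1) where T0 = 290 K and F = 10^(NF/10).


NF_lin = 10^(2.27/10) = 1.686553
Te = 290 * (1.686553 - 1) = 199.1 K

199.1 K


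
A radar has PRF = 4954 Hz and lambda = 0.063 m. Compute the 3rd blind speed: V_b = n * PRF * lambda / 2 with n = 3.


V_blind = 3 * 4954 * 0.063 / 2 = 468.2 m/s

468.2 m/s


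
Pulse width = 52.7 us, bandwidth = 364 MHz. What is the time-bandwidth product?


TBP = 52.7 * 364 = 19182.8

19182.8


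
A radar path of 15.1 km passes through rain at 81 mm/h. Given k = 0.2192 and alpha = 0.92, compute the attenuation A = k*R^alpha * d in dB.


gamma = 0.2192 * 81^0.92 = 12.492425 dB/km
A = 12.492425 * 15.1 = 188.64 dB

188.64 dB


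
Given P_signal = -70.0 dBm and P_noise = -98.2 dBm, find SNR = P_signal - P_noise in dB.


SNR = -70.0 - (-98.2) = 28.2 dB

28.2 dB


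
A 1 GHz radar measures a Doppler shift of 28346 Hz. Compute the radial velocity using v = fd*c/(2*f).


v = 28346 * 3e8 / (2 * 1000000000.0) = 4251.9 m/s

4251.9 m/s


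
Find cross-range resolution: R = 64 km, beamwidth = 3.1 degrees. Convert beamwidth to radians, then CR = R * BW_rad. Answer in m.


BW_rad = 0.054105207
CR = 64000 * 0.054105207 = 3462.7 m

3462.7 m


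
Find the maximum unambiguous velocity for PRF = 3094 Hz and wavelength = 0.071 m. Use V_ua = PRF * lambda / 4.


V_ua = 3094 * 0.071 / 4 = 54.9 m/s

54.9 m/s


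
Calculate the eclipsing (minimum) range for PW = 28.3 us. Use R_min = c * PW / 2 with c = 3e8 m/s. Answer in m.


R_min = 3e8 * 28.3e-6 / 2 = 4245.0 m

4245.0 m


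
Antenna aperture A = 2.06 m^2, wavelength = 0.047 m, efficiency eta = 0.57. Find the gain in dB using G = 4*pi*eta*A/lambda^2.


G_linear = 4*pi*0.57*2.06/0.047^2 = 6679.69
G_dB = 10*log10(6679.69) = 38.2 dB

38.2 dB


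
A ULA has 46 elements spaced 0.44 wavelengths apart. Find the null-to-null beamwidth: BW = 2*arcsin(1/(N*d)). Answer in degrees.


1/(N*d) = 1/(46*0.44) = 0.049407
BW = 2*arcsin(0.049407) = 5.7 degrees

5.7 degrees


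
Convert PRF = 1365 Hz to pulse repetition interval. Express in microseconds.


PRI = 1/1365 = 0.0007326007 s = 732.6 us

732.6 us


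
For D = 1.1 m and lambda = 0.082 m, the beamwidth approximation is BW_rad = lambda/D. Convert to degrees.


BW_rad = 0.082 / 1.1 = 0.074545
BW_deg = 4.27 degrees

4.27 degrees


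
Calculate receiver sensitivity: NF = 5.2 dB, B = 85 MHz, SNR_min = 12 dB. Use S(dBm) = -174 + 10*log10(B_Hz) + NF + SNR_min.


10*log10(85000000.0) = 79.29
S = -174 + 79.29 + 5.2 + 12 = -77.5 dBm

-77.5 dBm


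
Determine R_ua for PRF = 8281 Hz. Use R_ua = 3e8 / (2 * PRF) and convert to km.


R_ua = 3e8 / (2 * 8281) = 18113.8 m = 18.1 km

18.1 km


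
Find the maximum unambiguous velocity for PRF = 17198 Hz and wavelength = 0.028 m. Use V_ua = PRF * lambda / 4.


V_ua = 17198 * 0.028 / 4 = 120.4 m/s

120.4 m/s


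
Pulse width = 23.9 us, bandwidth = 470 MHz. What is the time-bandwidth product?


TBP = 23.9 * 470 = 11233.0

11233.0


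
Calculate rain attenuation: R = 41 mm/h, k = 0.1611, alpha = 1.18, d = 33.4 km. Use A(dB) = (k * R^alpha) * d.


gamma = 0.1611 * 41^1.18 = 12.887851 dB/km
A = 12.887851 * 33.4 = 430.45 dB

430.45 dB


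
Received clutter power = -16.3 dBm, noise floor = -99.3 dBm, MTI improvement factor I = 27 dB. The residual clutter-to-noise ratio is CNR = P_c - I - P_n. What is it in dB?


CNR = -16.3 - 27 - (-99.3) = 56.0 dB

56.0 dB


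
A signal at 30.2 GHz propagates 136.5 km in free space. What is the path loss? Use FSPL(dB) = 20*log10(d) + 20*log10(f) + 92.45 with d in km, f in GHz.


20*log10(136.5) = 42.7
20*log10(30.2) = 29.6
FSPL = 164.8 dB

164.8 dB


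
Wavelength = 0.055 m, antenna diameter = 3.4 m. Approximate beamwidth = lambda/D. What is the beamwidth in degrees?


BW_rad = 0.055 / 3.4 = 0.016176
BW_deg = 0.93 degrees

0.93 degrees


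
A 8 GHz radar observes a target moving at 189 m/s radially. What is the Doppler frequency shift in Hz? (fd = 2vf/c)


fd = 2 * 189 * 8000000000.0 / 3e8 = 10080.0 Hz

10080.0 Hz


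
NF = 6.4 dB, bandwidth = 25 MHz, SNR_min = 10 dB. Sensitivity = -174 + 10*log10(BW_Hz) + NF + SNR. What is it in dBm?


10*log10(25000000.0) = 73.98
S = -174 + 73.98 + 6.4 + 10 = -83.6 dBm

-83.6 dBm


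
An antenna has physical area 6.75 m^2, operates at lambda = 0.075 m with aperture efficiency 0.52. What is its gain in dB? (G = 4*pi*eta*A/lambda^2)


G_linear = 4*pi*0.52*6.75/0.075^2 = 7841.42
G_dB = 10*log10(7841.42) = 38.9 dB

38.9 dB


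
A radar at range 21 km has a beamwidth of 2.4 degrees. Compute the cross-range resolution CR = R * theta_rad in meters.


BW_rad = 0.041887902
CR = 21000 * 0.041887902 = 879.6 m

879.6 m


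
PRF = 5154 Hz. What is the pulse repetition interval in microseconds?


PRI = 1/5154 = 0.0001940241 s = 194.0 us

194.0 us


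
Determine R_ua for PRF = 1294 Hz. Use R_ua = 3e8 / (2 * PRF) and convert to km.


R_ua = 3e8 / (2 * 1294) = 115919.6 m = 115.9 km

115.9 km


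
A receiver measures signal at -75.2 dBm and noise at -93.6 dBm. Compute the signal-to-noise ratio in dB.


SNR = -75.2 - (-93.6) = 18.4 dB

18.4 dB


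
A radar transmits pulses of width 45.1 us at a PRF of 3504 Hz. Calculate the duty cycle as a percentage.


DC = 45.1e-6 * 3504 * 100 = 15.8%

15.8%


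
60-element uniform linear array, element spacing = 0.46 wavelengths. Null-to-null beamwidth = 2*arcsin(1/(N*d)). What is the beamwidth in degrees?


1/(N*d) = 1/(60*0.46) = 0.036232
BW = 2*arcsin(0.036232) = 4.2 degrees

4.2 degrees


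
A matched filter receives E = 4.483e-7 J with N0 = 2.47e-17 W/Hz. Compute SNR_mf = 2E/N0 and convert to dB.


SNR_lin = 2 * 4.483e-7 / 2.47e-17 = 3.63e10
SNR_dB = 10*log10(3.63e10) = 105.6 dB

105.6 dB


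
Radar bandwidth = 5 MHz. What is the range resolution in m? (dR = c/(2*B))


dR = 3e8 / (2 * 5000000.0) = 30.0 m

30.0 m


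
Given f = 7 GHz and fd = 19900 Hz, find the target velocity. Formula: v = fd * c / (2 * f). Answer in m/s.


v = 19900 * 3e8 / (2 * 7000000000.0) = 426.4 m/s

426.4 m/s


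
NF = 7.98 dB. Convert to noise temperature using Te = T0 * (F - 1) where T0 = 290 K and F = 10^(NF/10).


NF_lin = 10^(7.98/10) = 6.280584
Te = 290 * (6.280584 - 1) = 1531.4 K

1531.4 K


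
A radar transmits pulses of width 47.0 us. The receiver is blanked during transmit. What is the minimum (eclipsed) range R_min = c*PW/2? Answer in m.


R_min = 3e8 * 47.0e-6 / 2 = 7050.0 m

7050.0 m


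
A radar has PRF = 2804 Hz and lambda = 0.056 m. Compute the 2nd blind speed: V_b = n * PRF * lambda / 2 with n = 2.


V_blind = 2 * 2804 * 0.056 / 2 = 157.0 m/s

157.0 m/s


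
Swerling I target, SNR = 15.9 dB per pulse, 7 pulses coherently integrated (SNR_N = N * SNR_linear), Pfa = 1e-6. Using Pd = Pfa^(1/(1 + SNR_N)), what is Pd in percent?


SNR_lin = 10^(15.9/10) = 38.90451
SNR_N = 7 * 38.90451 = 272.33157
1/(1 + SNR_N) = 1/273.33157 = 0.0036586
Pd = (1e-6)^0.0036586 = 0.95071
Pd = 95.1%

95.1%


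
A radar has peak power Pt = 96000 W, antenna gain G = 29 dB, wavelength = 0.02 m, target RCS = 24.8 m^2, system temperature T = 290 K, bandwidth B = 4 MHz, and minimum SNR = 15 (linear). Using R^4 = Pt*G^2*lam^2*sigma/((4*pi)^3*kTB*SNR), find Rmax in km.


G_lin = 10^(29/10) = 794.328235
R^4 = 96000 * 794.328235^2 * 0.02^2 * 24.8 / ((4*pi)^3 * 1.38e-23 * 290 * 4000000.0 * 15)
R^4 = 1.26103e18 m^4
R_max = (1.26103e18)^(1/4) = 33510.5 m = 33.5 km

33.5 km


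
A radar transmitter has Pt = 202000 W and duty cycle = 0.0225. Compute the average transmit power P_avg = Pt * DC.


P_avg = 202000 * 0.0225 = 4545.0 W

4545.0 W


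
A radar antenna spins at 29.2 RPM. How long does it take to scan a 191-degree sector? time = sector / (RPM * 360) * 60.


t = 191 / (29.2 * 360) * 60 = 1.09 s

1.09 s


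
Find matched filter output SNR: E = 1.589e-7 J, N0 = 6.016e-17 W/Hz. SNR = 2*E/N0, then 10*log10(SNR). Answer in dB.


SNR_lin = 2 * 1.589e-7 / 6.016e-17 = 5.283e9
SNR_dB = 10*log10(5.283e9) = 97.2 dB

97.2 dB


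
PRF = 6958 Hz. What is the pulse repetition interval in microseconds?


PRI = 1/6958 = 0.0001437195 s = 143.7 us

143.7 us


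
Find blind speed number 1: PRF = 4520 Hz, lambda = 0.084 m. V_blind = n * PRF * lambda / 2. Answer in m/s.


V_blind = 1 * 4520 * 0.084 / 2 = 189.8 m/s

189.8 m/s


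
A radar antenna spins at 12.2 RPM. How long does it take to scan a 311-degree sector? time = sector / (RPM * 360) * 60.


t = 311 / (12.2 * 360) * 60 = 4.25 s

4.25 s


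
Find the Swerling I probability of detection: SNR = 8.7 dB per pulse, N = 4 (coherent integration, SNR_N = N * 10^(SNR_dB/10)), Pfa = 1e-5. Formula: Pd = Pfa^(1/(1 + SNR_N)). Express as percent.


SNR_lin = 10^(8.7/10) = 7.4131
SNR_N = 4 * 7.4131 = 29.6524
1/(1 + SNR_N) = 1/30.6524 = 0.0326239
Pd = (1e-5)^0.0326239 = 0.68688
Pd = 68.7%

68.7%


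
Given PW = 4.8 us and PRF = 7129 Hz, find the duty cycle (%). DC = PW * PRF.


DC = 4.8e-6 * 7129 * 100 = 3.42%

3.42%


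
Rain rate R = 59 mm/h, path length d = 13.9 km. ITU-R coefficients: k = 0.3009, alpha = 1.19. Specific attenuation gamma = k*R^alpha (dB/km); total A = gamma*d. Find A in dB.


gamma = 0.3009 * 59^1.19 = 38.524418 dB/km
A = 38.524418 * 13.9 = 535.49 dB

535.49 dB


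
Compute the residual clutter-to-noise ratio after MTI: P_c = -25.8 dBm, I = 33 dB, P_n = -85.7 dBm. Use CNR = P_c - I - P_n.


CNR = -25.8 - 33 - (-85.7) = 26.9 dB

26.9 dB


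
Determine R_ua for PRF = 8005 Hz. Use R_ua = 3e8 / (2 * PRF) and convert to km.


R_ua = 3e8 / (2 * 8005) = 18738.3 m = 18.7 km

18.7 km


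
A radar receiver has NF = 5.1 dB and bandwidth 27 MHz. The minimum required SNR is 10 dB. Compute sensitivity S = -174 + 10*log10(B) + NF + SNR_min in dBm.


10*log10(27000000.0) = 74.31
S = -174 + 74.31 + 5.1 + 10 = -84.6 dBm

-84.6 dBm


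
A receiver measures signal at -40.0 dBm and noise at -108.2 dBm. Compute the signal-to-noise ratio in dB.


SNR = -40.0 - (-108.2) = 68.2 dB

68.2 dB


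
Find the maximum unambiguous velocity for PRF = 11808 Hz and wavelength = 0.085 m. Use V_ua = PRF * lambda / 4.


V_ua = 11808 * 0.085 / 4 = 250.9 m/s

250.9 m/s


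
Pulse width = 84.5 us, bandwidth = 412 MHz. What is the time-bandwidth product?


TBP = 84.5 * 412 = 34814.0

34814.0


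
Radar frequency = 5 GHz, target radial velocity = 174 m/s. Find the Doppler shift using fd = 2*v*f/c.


fd = 2 * 174 * 5000000000.0 / 3e8 = 5800.0 Hz

5800.0 Hz


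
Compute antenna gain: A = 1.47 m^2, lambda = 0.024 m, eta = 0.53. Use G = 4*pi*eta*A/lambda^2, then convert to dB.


G_linear = 4*pi*0.53*1.47/0.024^2 = 16997.33
G_dB = 10*log10(16997.33) = 42.3 dB

42.3 dB


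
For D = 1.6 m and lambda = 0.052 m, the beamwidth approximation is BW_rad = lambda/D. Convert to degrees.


BW_rad = 0.052 / 1.6 = 0.0325
BW_deg = 1.86 degrees

1.86 degrees


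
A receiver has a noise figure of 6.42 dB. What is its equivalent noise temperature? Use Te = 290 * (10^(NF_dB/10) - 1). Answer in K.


NF_lin = 10^(6.42/10) = 4.385307
Te = 290 * (4.385307 - 1) = 981.7 K

981.7 K


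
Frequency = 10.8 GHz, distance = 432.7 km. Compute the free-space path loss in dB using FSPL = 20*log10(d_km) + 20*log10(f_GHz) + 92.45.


20*log10(432.7) = 52.72
20*log10(10.8) = 20.67
FSPL = 165.8 dB

165.8 dB


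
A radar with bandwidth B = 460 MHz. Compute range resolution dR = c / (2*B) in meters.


dR = 3e8 / (2 * 460000000.0) = 0.33 m

0.33 m


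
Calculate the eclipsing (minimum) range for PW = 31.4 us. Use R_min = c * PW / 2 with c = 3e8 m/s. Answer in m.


R_min = 3e8 * 31.4e-6 / 2 = 4710.0 m

4710.0 m


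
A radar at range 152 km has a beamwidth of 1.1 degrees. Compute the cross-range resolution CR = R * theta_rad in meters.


BW_rad = 0.019198622
CR = 152000 * 0.019198622 = 2918.2 m

2918.2 m


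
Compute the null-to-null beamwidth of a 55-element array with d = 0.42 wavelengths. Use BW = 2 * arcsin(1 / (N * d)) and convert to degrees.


1/(N*d) = 1/(55*0.42) = 0.04329
BW = 2*arcsin(0.04329) = 5.0 degrees

5.0 degrees


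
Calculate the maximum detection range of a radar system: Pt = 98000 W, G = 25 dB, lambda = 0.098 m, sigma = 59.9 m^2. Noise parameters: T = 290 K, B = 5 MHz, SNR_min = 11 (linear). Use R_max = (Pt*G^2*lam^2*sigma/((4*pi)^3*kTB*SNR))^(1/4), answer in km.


G_lin = 10^(25/10) = 316.227766
R^4 = 98000 * 316.227766^2 * 0.098^2 * 59.9 / ((4*pi)^3 * 1.38e-23 * 290 * 5000000.0 * 11)
R^4 = 1.29073e19 m^4
R_max = (1.29073e19)^(1/4) = 59938.9 m = 59.9 km

59.9 km


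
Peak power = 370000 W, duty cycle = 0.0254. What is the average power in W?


P_avg = 370000 * 0.0254 = 9398.0 W

9398.0 W


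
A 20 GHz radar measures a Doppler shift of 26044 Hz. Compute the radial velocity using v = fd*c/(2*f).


v = 26044 * 3e8 / (2 * 20000000000.0) = 195.3 m/s

195.3 m/s


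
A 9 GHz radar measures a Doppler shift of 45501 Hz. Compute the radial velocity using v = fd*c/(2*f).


v = 45501 * 3e8 / (2 * 9000000000.0) = 758.4 m/s

758.4 m/s


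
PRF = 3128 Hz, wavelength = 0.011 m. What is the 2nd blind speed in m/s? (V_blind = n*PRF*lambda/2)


V_blind = 2 * 3128 * 0.011 / 2 = 34.4 m/s

34.4 m/s


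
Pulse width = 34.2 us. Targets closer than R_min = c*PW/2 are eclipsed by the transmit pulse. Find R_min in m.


R_min = 3e8 * 34.2e-6 / 2 = 5130.0 m

5130.0 m


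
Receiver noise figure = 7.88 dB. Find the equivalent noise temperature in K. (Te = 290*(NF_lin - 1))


NF_lin = 10^(7.88/10) = 6.13762
Te = 290 * (6.13762 - 1) = 1489.9 K

1489.9 K


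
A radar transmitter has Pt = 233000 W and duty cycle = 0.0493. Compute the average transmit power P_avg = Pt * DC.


P_avg = 233000 * 0.0493 = 11486.9 W

11486.9 W


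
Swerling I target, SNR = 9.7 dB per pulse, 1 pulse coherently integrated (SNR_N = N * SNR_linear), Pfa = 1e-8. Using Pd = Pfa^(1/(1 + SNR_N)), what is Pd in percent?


SNR_lin = 10^(9.7/10) = 9.33254
SNR_N = 1 * 9.33254 = 9.33254
1/(1 + SNR_N) = 1/10.33254 = 0.0967816
Pd = (1e-8)^0.0967816 = 0.16817
Pd = 16.8%

16.8%


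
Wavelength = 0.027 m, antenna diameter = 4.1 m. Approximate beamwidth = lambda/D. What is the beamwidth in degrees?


BW_rad = 0.027 / 4.1 = 0.006585
BW_deg = 0.38 degrees

0.38 degrees


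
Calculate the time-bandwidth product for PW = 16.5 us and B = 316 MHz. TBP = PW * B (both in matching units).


TBP = 16.5 * 316 = 5214.0

5214.0


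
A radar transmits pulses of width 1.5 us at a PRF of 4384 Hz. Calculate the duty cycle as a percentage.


DC = 1.5e-6 * 4384 * 100 = 0.66%

0.66%


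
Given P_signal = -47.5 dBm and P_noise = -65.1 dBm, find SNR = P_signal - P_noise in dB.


SNR = -47.5 - (-65.1) = 17.6 dB

17.6 dB


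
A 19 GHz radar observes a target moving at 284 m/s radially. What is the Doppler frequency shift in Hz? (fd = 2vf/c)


fd = 2 * 284 * 19000000000.0 / 3e8 = 35973.3 Hz

35973.3 Hz


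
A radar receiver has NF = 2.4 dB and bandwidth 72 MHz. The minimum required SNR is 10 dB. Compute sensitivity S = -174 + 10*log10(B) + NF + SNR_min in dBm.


10*log10(72000000.0) = 78.57
S = -174 + 78.57 + 2.4 + 10 = -83.0 dBm

-83.0 dBm


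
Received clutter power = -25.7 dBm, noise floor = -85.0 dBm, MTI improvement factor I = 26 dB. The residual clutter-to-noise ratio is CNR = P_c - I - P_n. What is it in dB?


CNR = -25.7 - 26 - (-85.0) = 33.3 dB

33.3 dB


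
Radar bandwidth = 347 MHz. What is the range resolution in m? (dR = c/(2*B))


dR = 3e8 / (2 * 347000000.0) = 0.43 m

0.43 m


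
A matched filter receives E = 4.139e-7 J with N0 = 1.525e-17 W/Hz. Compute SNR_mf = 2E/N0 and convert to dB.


SNR_lin = 2 * 4.139e-7 / 1.525e-17 = 5.428e10
SNR_dB = 10*log10(5.428e10) = 107.3 dB

107.3 dB


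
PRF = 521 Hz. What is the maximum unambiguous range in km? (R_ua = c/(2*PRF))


R_ua = 3e8 / (2 * 521) = 287907.9 m = 287.9 km

287.9 km


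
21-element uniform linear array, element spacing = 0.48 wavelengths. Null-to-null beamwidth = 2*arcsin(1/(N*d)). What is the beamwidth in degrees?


1/(N*d) = 1/(21*0.48) = 0.099206
BW = 2*arcsin(0.099206) = 11.4 degrees

11.4 degrees


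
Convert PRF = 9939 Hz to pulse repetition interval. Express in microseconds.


PRI = 1/9939 = 0.0001006137 s = 100.6 us

100.6 us


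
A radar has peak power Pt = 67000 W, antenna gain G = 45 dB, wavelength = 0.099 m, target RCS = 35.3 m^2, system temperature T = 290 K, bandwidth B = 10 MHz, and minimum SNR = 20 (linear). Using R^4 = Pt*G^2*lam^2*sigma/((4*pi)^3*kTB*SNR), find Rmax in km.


G_lin = 10^(45/10) = 31622.776602
R^4 = 67000 * 31622.776602^2 * 0.099^2 * 35.3 / ((4*pi)^3 * 1.38e-23 * 290 * 10000000.0 * 20)
R^4 = 1.45943e22 m^4
R_max = (1.45943e22)^(1/4) = 347572.8 m = 347.6 km

347.6 km


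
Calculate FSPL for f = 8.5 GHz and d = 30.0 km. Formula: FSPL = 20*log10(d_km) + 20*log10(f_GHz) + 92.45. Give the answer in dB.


20*log10(30.0) = 29.54
20*log10(8.5) = 18.59
FSPL = 140.6 dB

140.6 dB


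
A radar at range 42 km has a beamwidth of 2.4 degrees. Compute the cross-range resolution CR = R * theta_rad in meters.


BW_rad = 0.041887902
CR = 42000 * 0.041887902 = 1759.3 m

1759.3 m


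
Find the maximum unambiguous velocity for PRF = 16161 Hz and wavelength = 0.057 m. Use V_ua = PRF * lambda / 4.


V_ua = 16161 * 0.057 / 4 = 230.3 m/s

230.3 m/s


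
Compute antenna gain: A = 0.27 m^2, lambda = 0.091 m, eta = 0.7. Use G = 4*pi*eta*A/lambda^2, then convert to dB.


G_linear = 4*pi*0.7*0.27/0.091^2 = 286.81
G_dB = 10*log10(286.81) = 24.6 dB

24.6 dB


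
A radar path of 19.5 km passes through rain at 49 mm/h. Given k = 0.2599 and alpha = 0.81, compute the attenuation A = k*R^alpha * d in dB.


gamma = 0.2599 * 49^0.81 = 6.079461 dB/km
A = 6.079461 * 19.5 = 118.55 dB

118.55 dB


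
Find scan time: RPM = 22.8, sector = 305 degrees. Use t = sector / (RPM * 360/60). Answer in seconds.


t = 305 / (22.8 * 360) * 60 = 2.23 s

2.23 s


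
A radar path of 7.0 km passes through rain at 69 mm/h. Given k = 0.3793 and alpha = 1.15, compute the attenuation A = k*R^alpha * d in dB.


gamma = 0.3793 * 69^1.15 = 49.392305 dB/km
A = 49.392305 * 7.0 = 345.75 dB

345.75 dB


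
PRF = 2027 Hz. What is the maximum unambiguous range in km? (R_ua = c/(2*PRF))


R_ua = 3e8 / (2 * 2027) = 74001.0 m = 74.0 km

74.0 km


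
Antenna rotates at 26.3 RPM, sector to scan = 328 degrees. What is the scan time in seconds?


t = 328 / (26.3 * 360) * 60 = 2.08 s

2.08 s


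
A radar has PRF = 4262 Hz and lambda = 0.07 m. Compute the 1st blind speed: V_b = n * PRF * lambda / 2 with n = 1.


V_blind = 1 * 4262 * 0.07 / 2 = 149.2 m/s

149.2 m/s


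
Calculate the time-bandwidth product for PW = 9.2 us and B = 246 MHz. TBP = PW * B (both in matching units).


TBP = 9.2 * 246 = 2263.2

2263.2


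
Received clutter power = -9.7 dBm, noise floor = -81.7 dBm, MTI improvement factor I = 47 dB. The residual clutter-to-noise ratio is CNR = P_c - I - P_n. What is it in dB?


CNR = -9.7 - 47 - (-81.7) = 25.0 dB

25.0 dB


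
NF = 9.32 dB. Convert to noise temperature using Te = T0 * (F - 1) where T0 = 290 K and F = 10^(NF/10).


NF_lin = 10^(9.32/10) = 8.550667
Te = 290 * (8.550667 - 1) = 2189.7 K

2189.7 K


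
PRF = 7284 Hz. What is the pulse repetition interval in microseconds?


PRI = 1/7284 = 0.0001372872 s = 137.3 us

137.3 us


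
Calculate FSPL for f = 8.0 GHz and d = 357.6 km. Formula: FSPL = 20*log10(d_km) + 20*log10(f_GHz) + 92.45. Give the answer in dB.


20*log10(357.6) = 51.07
20*log10(8.0) = 18.06
FSPL = 161.6 dB

161.6 dB


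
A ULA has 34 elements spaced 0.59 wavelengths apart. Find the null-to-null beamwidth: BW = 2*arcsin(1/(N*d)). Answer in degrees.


1/(N*d) = 1/(34*0.59) = 0.04985
BW = 2*arcsin(0.04985) = 5.7 degrees

5.7 degrees


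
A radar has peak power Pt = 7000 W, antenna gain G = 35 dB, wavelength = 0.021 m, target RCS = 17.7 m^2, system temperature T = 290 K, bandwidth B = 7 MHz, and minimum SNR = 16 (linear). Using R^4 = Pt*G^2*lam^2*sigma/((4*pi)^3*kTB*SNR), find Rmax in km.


G_lin = 10^(35/10) = 3162.27766
R^4 = 7000 * 3162.27766^2 * 0.021^2 * 17.7 / ((4*pi)^3 * 1.38e-23 * 290 * 7000000.0 * 16)
R^4 = 6.14307e17 m^4
R_max = (6.14307e17)^(1/4) = 27996.0 m = 28.0 km

28.0 km


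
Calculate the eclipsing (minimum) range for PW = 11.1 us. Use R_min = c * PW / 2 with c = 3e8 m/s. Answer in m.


R_min = 3e8 * 11.1e-6 / 2 = 1665.0 m

1665.0 m


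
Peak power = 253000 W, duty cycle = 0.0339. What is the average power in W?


P_avg = 253000 * 0.0339 = 8576.7 W

8576.7 W


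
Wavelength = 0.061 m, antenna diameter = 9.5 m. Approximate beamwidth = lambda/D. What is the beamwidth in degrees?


BW_rad = 0.061 / 9.5 = 0.006421
BW_deg = 0.37 degrees

0.37 degrees


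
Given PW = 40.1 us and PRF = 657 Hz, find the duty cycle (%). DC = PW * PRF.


DC = 40.1e-6 * 657 * 100 = 2.63%

2.63%


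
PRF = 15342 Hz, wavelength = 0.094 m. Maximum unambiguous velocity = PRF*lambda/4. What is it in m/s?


V_ua = 15342 * 0.094 / 4 = 360.5 m/s

360.5 m/s


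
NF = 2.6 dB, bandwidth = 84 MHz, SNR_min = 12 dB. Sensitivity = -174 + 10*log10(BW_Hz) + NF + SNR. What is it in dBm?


10*log10(84000000.0) = 79.24
S = -174 + 79.24 + 2.6 + 12 = -80.2 dBm

-80.2 dBm


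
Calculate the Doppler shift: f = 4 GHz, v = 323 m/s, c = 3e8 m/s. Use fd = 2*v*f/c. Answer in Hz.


fd = 2 * 323 * 4000000000.0 / 3e8 = 8613.3 Hz

8613.3 Hz


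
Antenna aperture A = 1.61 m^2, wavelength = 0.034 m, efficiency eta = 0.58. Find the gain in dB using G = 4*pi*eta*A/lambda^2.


G_linear = 4*pi*0.58*1.61/0.034^2 = 10150.93
G_dB = 10*log10(10150.93) = 40.1 dB

40.1 dB


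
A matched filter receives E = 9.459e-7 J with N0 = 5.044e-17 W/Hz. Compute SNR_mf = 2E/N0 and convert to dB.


SNR_lin = 2 * 9.459e-7 / 5.044e-17 = 3.751e10
SNR_dB = 10*log10(3.751e10) = 105.7 dB

105.7 dB


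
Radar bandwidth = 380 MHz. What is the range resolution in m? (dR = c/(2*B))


dR = 3e8 / (2 * 380000000.0) = 0.39 m

0.39 m


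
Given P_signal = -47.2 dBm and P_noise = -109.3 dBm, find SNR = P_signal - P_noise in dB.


SNR = -47.2 - (-109.3) = 62.1 dB

62.1 dB


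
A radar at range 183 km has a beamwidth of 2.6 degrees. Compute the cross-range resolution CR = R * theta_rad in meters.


BW_rad = 0.045378561
CR = 183000 * 0.045378561 = 8304.3 m

8304.3 m


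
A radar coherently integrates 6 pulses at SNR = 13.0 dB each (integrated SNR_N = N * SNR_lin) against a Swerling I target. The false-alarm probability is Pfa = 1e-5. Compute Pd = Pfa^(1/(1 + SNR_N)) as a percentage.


SNR_lin = 10^(13.0/10) = 19.95262
SNR_N = 6 * 19.95262 = 119.71572
1/(1 + SNR_N) = 1/120.71572 = 0.0082839
Pd = (1e-5)^0.0082839 = 0.90903
Pd = 90.9%

90.9%


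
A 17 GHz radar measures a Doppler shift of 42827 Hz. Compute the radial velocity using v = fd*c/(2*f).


v = 42827 * 3e8 / (2 * 17000000000.0) = 377.9 m/s

377.9 m/s


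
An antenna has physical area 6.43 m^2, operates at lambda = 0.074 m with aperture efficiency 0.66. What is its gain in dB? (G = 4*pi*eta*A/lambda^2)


G_linear = 4*pi*0.66*6.43/0.074^2 = 9738.71
G_dB = 10*log10(9738.71) = 39.9 dB

39.9 dB


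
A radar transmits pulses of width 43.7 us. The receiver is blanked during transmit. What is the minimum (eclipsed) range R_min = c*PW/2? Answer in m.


R_min = 3e8 * 43.7e-6 / 2 = 6555.0 m

6555.0 m


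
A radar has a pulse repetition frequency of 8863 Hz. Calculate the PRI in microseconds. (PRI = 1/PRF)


PRI = 1/8863 = 0.0001128286 s = 112.8 us

112.8 us


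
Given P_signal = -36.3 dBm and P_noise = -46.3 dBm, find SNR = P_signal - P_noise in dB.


SNR = -36.3 - (-46.3) = 10.0 dB

10.0 dB


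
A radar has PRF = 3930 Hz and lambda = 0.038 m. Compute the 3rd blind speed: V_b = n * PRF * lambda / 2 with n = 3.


V_blind = 3 * 3930 * 0.038 / 2 = 224.0 m/s

224.0 m/s


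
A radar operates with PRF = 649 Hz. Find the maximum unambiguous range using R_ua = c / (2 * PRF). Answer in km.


R_ua = 3e8 / (2 * 649) = 231124.8 m = 231.1 km

231.1 km


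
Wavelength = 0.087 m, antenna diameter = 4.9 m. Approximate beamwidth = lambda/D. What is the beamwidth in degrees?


BW_rad = 0.087 / 4.9 = 0.017755
BW_deg = 1.02 degrees

1.02 degrees


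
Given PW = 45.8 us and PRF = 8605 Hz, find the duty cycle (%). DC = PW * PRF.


DC = 45.8e-6 * 8605 * 100 = 39.41%

39.41%


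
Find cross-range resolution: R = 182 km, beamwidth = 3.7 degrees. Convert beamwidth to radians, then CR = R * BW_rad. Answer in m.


BW_rad = 0.064577182
CR = 182000 * 0.064577182 = 11753.0 m

11753.0 m


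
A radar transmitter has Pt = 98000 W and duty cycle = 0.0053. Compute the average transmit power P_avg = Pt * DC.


P_avg = 98000 * 0.0053 = 519.4 W

519.4 W


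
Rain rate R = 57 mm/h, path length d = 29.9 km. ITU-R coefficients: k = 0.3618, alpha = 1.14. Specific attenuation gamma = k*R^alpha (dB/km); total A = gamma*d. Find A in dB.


gamma = 0.3618 * 57^1.14 = 36.321677 dB/km
A = 36.321677 * 29.9 = 1086.02 dB

1086.02 dB


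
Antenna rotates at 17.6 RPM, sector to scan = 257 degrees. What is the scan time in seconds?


t = 257 / (17.6 * 360) * 60 = 2.43 s

2.43 s


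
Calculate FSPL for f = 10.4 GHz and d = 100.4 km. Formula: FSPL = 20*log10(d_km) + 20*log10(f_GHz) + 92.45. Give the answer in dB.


20*log10(100.4) = 40.03
20*log10(10.4) = 20.34
FSPL = 152.8 dB

152.8 dB


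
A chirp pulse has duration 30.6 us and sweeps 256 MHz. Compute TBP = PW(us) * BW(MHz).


TBP = 30.6 * 256 = 7833.6

7833.6


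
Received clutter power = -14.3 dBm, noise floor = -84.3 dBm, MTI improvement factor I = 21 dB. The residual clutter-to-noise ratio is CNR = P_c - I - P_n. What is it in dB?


CNR = -14.3 - 21 - (-84.3) = 49.0 dB

49.0 dB


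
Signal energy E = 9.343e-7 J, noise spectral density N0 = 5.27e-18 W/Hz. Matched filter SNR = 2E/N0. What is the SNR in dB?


SNR_lin = 2 * 9.343e-7 / 5.27e-18 = 3.546e11
SNR_dB = 10*log10(3.546e11) = 115.5 dB

115.5 dB


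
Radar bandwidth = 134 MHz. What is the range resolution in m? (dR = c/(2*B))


dR = 3e8 / (2 * 134000000.0) = 1.12 m

1.12 m


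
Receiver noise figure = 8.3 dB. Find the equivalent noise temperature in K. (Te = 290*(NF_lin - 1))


NF_lin = 10^(8.3/10) = 6.76083
Te = 290 * (6.76083 - 1) = 1670.6 K

1670.6 K


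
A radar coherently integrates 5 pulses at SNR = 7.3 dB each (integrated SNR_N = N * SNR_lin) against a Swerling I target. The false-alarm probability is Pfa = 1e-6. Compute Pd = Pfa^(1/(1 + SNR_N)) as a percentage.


SNR_lin = 10^(7.3/10) = 5.37032
SNR_N = 5 * 5.37032 = 26.8516
1/(1 + SNR_N) = 1/27.8516 = 0.0359046
Pd = (1e-6)^0.0359046 = 0.60894
Pd = 60.9%

60.9%


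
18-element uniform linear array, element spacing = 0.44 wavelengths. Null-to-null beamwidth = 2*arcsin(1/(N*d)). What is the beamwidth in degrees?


1/(N*d) = 1/(18*0.44) = 0.126263
BW = 2*arcsin(0.126263) = 14.5 degrees

14.5 degrees


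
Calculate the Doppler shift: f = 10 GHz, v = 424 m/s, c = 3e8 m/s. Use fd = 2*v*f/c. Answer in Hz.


fd = 2 * 424 * 10000000000.0 / 3e8 = 28266.7 Hz

28266.7 Hz


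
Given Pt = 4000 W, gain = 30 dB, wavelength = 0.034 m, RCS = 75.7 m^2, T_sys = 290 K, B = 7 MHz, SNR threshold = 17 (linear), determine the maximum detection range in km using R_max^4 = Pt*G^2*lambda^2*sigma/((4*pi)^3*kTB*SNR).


G_lin = 10^(30/10) = 1000.0
R^4 = 4000 * 1000.0^2 * 0.034^2 * 75.7 / ((4*pi)^3 * 1.38e-23 * 290 * 7000000.0 * 17)
R^4 = 3.70391e17 m^4
R_max = (3.70391e17)^(1/4) = 24669.8 m = 24.7 km

24.7 km


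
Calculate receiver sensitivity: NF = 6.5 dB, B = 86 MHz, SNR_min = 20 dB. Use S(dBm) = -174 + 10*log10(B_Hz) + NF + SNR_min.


10*log10(86000000.0) = 79.34
S = -174 + 79.34 + 6.5 + 20 = -68.2 dBm

-68.2 dBm


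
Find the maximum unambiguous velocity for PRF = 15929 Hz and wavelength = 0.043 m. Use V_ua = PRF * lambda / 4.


V_ua = 15929 * 0.043 / 4 = 171.2 m/s

171.2 m/s


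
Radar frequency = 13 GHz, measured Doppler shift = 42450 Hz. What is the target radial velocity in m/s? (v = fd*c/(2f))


v = 42450 * 3e8 / (2 * 13000000000.0) = 489.8 m/s

489.8 m/s


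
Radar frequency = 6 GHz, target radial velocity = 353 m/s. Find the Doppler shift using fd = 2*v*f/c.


fd = 2 * 353 * 6000000000.0 / 3e8 = 14120.0 Hz

14120.0 Hz


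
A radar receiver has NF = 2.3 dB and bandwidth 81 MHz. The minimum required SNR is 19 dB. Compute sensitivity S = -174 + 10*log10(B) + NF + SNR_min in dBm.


10*log10(81000000.0) = 79.08
S = -174 + 79.08 + 2.3 + 19 = -73.6 dBm

-73.6 dBm


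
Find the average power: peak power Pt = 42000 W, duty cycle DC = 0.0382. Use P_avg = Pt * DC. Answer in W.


P_avg = 42000 * 0.0382 = 1604.4 W

1604.4 W


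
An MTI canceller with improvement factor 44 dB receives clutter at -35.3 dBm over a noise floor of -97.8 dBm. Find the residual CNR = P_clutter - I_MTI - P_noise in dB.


CNR = -35.3 - 44 - (-97.8) = 18.5 dB

18.5 dB


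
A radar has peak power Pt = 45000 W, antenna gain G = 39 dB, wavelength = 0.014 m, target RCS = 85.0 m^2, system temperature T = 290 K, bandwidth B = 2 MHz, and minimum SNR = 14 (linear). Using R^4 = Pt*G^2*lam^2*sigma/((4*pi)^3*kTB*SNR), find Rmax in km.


G_lin = 10^(39/10) = 7943.282347
R^4 = 45000 * 7943.282347^2 * 0.014^2 * 85.0 / ((4*pi)^3 * 1.38e-23 * 290 * 2000000.0 * 14)
R^4 = 2.12727e20 m^4
R_max = (2.12727e20)^(1/4) = 120769.1 m = 120.8 km

120.8 km


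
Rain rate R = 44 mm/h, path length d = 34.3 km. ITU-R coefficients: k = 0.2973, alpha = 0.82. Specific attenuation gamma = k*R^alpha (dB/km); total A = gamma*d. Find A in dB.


gamma = 0.2973 * 44^0.82 = 6.619514 dB/km
A = 6.619514 * 34.3 = 227.05 dB

227.05 dB


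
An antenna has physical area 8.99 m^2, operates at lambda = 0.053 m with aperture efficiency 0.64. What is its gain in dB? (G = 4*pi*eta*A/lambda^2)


G_linear = 4*pi*0.64*8.99/0.053^2 = 25739.36
G_dB = 10*log10(25739.36) = 44.1 dB

44.1 dB


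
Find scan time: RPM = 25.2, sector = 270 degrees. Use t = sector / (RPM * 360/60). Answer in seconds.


t = 270 / (25.2 * 360) * 60 = 1.79 s

1.79 s


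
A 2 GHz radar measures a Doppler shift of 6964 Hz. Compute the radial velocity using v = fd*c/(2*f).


v = 6964 * 3e8 / (2 * 2000000000.0) = 522.3 m/s

522.3 m/s


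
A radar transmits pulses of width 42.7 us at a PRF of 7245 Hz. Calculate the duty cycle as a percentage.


DC = 42.7e-6 * 7245 * 100 = 30.94%

30.94%


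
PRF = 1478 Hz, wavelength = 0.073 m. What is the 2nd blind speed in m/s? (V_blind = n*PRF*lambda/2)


V_blind = 2 * 1478 * 0.073 / 2 = 107.9 m/s

107.9 m/s


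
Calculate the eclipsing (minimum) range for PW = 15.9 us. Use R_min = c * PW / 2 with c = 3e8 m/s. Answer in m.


R_min = 3e8 * 15.9e-6 / 2 = 2385.0 m

2385.0 m


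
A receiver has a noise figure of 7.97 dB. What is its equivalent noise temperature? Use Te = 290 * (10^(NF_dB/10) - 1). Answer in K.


NF_lin = 10^(7.97/10) = 6.266139
Te = 290 * (6.266139 - 1) = 1527.2 K

1527.2 K


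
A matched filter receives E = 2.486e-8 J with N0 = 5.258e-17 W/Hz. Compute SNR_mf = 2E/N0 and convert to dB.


SNR_lin = 2 * 2.486e-8 / 5.258e-17 = 9.456e8
SNR_dB = 10*log10(9.456e8) = 89.8 dB

89.8 dB


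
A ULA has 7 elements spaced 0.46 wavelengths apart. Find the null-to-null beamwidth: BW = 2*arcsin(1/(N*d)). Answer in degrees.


1/(N*d) = 1/(7*0.46) = 0.310559
BW = 2*arcsin(0.310559) = 36.2 degrees

36.2 degrees


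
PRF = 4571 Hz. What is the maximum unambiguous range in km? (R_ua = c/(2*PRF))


R_ua = 3e8 / (2 * 4571) = 32815.6 m = 32.8 km

32.8 km


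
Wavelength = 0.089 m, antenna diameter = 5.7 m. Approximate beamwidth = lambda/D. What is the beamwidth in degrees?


BW_rad = 0.089 / 5.7 = 0.015614
BW_deg = 0.89 degrees

0.89 degrees


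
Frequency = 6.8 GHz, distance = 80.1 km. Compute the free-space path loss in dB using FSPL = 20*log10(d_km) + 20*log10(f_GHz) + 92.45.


20*log10(80.1) = 38.07
20*log10(6.8) = 16.65
FSPL = 147.2 dB

147.2 dB


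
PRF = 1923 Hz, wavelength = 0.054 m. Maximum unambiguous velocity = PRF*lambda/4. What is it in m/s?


V_ua = 1923 * 0.054 / 4 = 26.0 m/s

26.0 m/s


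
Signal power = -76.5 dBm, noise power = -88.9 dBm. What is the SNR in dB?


SNR = -76.5 - (-88.9) = 12.4 dB

12.4 dB


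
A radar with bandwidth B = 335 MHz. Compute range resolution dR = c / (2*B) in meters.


dR = 3e8 / (2 * 335000000.0) = 0.45 m

0.45 m


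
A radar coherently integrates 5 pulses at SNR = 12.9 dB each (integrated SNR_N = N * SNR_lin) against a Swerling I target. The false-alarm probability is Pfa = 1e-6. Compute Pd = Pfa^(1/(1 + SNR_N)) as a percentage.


SNR_lin = 10^(12.9/10) = 19.49845
SNR_N = 5 * 19.49845 = 97.49225
1/(1 + SNR_N) = 1/98.49225 = 0.0101531
Pd = (1e-6)^0.0101531 = 0.86912
Pd = 86.9%

86.9%


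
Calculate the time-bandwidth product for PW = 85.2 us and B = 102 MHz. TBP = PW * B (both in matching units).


TBP = 85.2 * 102 = 8690.4

8690.4


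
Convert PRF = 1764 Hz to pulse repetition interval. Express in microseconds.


PRI = 1/1764 = 0.0005668934 s = 566.9 us

566.9 us


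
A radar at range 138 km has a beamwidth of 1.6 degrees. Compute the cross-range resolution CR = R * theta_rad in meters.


BW_rad = 0.027925268
CR = 138000 * 0.027925268 = 3853.7 m

3853.7 m


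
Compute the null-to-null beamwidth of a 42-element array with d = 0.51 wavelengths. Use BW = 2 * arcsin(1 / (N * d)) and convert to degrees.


1/(N*d) = 1/(42*0.51) = 0.046685
BW = 2*arcsin(0.046685) = 5.4 degrees

5.4 degrees


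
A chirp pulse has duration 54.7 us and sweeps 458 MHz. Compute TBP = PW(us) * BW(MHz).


TBP = 54.7 * 458 = 25052.6

25052.6


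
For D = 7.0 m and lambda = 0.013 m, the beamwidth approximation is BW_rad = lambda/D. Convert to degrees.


BW_rad = 0.013 / 7.0 = 0.001857
BW_deg = 0.11 degrees

0.11 degrees


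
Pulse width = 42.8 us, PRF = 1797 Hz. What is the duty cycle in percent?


DC = 42.8e-6 * 1797 * 100 = 7.69%

7.69%


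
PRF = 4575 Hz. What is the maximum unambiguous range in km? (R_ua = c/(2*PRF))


R_ua = 3e8 / (2 * 4575) = 32786.9 m = 32.8 km

32.8 km


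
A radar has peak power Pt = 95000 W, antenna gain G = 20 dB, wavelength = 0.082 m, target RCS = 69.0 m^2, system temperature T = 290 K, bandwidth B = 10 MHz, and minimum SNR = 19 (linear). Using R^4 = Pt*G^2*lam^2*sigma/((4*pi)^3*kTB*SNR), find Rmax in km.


G_lin = 10^(20/10) = 100.0
R^4 = 95000 * 100.0^2 * 0.082^2 * 69.0 / ((4*pi)^3 * 1.38e-23 * 290 * 10000000.0 * 19)
R^4 = 2.92106e17 m^4
R_max = (2.92106e17)^(1/4) = 23248.0 m = 23.2 km

23.2 km


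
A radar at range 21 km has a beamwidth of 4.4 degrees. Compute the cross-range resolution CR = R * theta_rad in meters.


BW_rad = 0.076794487
CR = 21000 * 0.076794487 = 1612.7 m

1612.7 m


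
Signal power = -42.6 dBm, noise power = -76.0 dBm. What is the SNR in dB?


SNR = -42.6 - (-76.0) = 33.4 dB

33.4 dB


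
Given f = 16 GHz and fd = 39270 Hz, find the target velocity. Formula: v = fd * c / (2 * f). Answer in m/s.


v = 39270 * 3e8 / (2 * 16000000000.0) = 368.2 m/s

368.2 m/s


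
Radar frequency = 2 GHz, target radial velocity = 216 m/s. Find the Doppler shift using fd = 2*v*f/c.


fd = 2 * 216 * 2000000000.0 / 3e8 = 2880.0 Hz

2880.0 Hz


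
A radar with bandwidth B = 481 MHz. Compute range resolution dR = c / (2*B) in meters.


dR = 3e8 / (2 * 481000000.0) = 0.31 m

0.31 m


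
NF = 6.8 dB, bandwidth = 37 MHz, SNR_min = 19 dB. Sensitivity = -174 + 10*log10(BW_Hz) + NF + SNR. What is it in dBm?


10*log10(37000000.0) = 75.68
S = -174 + 75.68 + 6.8 + 19 = -72.5 dBm

-72.5 dBm


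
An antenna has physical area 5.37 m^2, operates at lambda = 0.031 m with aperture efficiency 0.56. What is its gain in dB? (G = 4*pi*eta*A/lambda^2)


G_linear = 4*pi*0.56*5.37/0.031^2 = 39323.19
G_dB = 10*log10(39323.19) = 45.9 dB

45.9 dB


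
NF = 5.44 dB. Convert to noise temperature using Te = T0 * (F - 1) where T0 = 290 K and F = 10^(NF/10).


NF_lin = 10^(5.44/10) = 3.499452
Te = 290 * (3.499452 - 1) = 724.8 K

724.8 K
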